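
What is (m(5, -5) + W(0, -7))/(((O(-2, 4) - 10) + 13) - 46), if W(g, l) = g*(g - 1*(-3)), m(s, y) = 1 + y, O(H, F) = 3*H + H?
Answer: 4/51 ≈ 0.078431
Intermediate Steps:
O(H, F) = 4*H
W(g, l) = g*(3 + g) (W(g, l) = g*(g + 3) = g*(3 + g))
(m(5, -5) + W(0, -7))/(((O(-2, 4) - 10) + 13) - 46) = ((1 - 5) + 0*(3 + 0))/(((4*(-2) - 10) + 13) - 46) = (-4 + 0*3)/(((-8 - 10) + 13) - 46) = (-4 + 0)/((-18 + 13) - 46) = -4/(-5 - 46) = -4/(-51) = -4*(-1/51) = 4/51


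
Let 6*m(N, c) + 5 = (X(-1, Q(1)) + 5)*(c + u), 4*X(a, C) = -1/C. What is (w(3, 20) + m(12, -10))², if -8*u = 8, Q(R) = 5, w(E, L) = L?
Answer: 1466521/14400 ≈ 101.84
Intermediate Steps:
u = -1 (u = -⅛*8 = -1)
X(a, C) = -1/(4*C) (X(a, C) = (-1/C)/4 = -1/(4*C))
m(N, c) = -199/120 + 33*c/40 (m(N, c) = -⅚ + ((-¼/5 + 5)*(c - 1))/6 = -⅚ + ((-¼*⅕ + 5)*(-1 + c))/6 = -⅚ + ((-1/20 + 5)*(-1 + c))/6 = -⅚ + (99*(-1 + c)/20)/6 = -⅚ + (-99/20 + 99*c/20)/6 = -⅚ + (-33/40 + 33*c/40) = -199/120 + 33*c/40)
(w(3, 20) + m(12, -10))² = (20 + (-199/120 + (33/40)*(-10)))² = (20 + (-199/120 - 33/4))² = (20 - 1189/120)² = (1211/120)² = 1466521/14400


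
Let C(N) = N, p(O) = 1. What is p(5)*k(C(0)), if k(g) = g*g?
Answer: 0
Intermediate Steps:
k(g) = g²
p(5)*k(C(0)) = 1*0² = 1*0 = 0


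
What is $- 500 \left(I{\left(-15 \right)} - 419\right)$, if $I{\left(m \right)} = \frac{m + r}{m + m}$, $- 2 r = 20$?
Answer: $\frac{627250}{3} \approx 2.0908 \cdot 10^{5}$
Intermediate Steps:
$r = -10$ ($r = \left(- \frac{1}{2}\right) 20 = -10$)
$I{\left(m \right)} = \frac{-10 + m}{2 m}$ ($I{\left(m \right)} = \frac{m - 10}{m + m} = \frac{-10 + m}{2 m}$)
$- 500 \left(I{\left(-15 \right)} - 419\right) = - 500 \left(\frac{-10 - 15}{2 \left(-15\right)} - 419\right) = - 500 \left(\frac{1}{2} \left(- \frac{1}{15}\right) \left(-25\right) - 419\right) = - 500 \left(\frac{5}{6} - 419\right) = \left(-500\right) \left(- \frac{2509}{6}\right) = \frac{627250}{3}$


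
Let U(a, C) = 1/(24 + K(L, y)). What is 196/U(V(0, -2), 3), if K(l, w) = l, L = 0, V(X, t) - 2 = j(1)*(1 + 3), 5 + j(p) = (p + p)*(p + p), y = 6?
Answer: 4704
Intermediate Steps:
j(p) = -5 + 4*p² (j(p) = -5 + (p + p)*(p + p) = -5 + (2*p)*(2*p) = -5 + 4*p²)
V(X, t) = -2 (V(X, t) = 2 + (-5 + 4*1²)*(1 + 3) = 2 + (-5 + 4*1)*4 = 2 + (-5 + 4)*4 = 2 - 1*4 = 2 - 4 = -2)
U(a, C) = 1/24 (U(a, C) = 1/(24 + 0) = 1/24)
196/U(V(0, -2), 3) = 196/(1/24) = 196*24 = 4704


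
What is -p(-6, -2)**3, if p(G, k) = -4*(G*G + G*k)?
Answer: 7077888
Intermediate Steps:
p(G, k) = -4*G**2 - 4*G*k (p(G, k) = -4*(G**2 + G*k) = -4*G**2 - 4*G*k)
-p(-6, -2)**3 = -(-4*(-6)*(-6 - 2))**3 = -(-4*(-6)*(-8))**3 = -1*(-192)**3 = -1*(-7077888) = 7077888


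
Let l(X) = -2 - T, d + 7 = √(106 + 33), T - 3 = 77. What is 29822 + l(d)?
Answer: 29740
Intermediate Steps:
T = 80 (T = 3 + 77 = 80)
d = -7 + √139 (d = -7 + √(106 + 33) = -7 + √139 ≈ 4.7898)
l(X) = -82 (l(X) = -2 - 1*80 = -2 - 80 = -82)
29822 + l(d) = 29822 - 82 = 29740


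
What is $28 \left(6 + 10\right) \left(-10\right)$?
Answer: $-4480$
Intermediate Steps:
$28 \left(6 + 10\right) \left(-10\right) = 28 \cdot 16 \left(-10\right) = 448 \left(-10\right) = -4480$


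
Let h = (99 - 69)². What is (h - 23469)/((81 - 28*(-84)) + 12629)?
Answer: -22569/15062 ≈ -1.4984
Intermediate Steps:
h = 900 (h = 30² = 900)
(h - 23469)/((81 - 28*(-84)) + 12629) = (900 - 23469)/((81 - 28*(-84)) + 12629) = -22569/((81 + 2352) + 12629) = -22569/(2433 + 12629) = -22569/15062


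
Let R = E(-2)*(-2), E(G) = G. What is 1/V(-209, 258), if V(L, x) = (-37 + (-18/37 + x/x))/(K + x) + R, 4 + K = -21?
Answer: 8621/33134 ≈ 0.26019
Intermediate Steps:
K = -25 (K = -4 - 21 = -25)
R = 4 (R = -2*(-2) = 4)
V(L, x) = 4 - 1350/(37*(-25 + x)) (V(L, x) = (-37 + (-18/37 + x/x))/(-25 + x) + 4 = (-37 + (-18*1/37 + 1))/(-25 + x) + 4 = (-37 + (-18/37 + 1))/(-25 + x) + 4 = (-37 + 19/37)/(-25 + x) + 4 = -1350/(37*(-25 + x)) + 4 = 4 - 1350/(37*(-25 + x)))
1/V(-209, 258) = 1/(2*(-2525 + 74*258)/(37*(-25 + 258))) = 1/((2/37)*(-2525 + 19092)/233) = 1/((2/37)*(1/233)*16567) = 1/(33134/8621) = 8621/33134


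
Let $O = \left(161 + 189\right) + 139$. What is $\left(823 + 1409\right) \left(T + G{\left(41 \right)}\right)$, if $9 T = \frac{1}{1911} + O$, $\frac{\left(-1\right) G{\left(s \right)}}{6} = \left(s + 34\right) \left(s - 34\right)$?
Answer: $- \frac{13204107760}{1911} \approx -6.9095 \cdot 10^{6}$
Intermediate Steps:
$G{\left(s \right)} = - 6 \left(-34 + s\right) \left(34 + s\right)$ ($G{\left(s \right)} = - 6 \left(s + 34\right) \left(s - 34\right) = - 6 \left(34 + s\right) \left(-34 + s\right) = - 6 \left(-34 + s\right) \left(34 + s\right)$)
$O = 489$ ($O = 350 + 139 = 489$)
$T = \frac{934480}{17199}$ ($T = \frac{\frac{1}{1911} + 489}{9} = \frac{1}{9} \cdot \frac{934480}{1911} = \frac{934480}{17199} \approx 54.333$)
$\left(823 + 1409\right) \left(T + G{\left(41 \right)}\right) = \left(823 + 1409\right) \left(\frac{934480}{17199} + \left(6936 - 6 \cdot 41^{2}\right)\right) = 2232 \left(\frac{934480}{17199} + \left(6936 - 10086\right)\right) = 2232 \left(\frac{934480}{17199} - 3150\right) = 2232 \left(- \frac{53242370}{17199}\right) = - \frac{13204107760}{1911}$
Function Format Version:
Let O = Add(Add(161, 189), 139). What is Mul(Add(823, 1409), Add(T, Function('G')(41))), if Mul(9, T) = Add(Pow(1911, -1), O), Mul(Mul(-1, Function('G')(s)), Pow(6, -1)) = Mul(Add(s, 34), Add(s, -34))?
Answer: Rational(-13204107760, 1911) ≈ -6.9095e+6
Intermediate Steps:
Function('G')(s) = Mul(-6, Add(-34, s), Add(34, s)) (Function('G')(s) = Mul(-6, Mul(Add(s, 34), Add(s, -34))) = Mul(-6, Mul(Add(34, s), Add(-34, s))) = Mul(-6, Mul(Add(-34, s), Add(34, s))) = Mul(-6, Add(-34, s), Add(34, s)))
O = 489 (O = Add(350, 139) = 489)
T = Rational(934480, 17199) (T = Mul(Rational(1, 9), Add(Pow(1911, -1), 489)) = Mul(Rational(1, 9), Add(Rational(1, 1911), 489)) = Mul(Rational(1, 9), Rational(934480, 1911)) = Rational(934480, 17199) ≈ 54.333)
Mul(Add(823, 1409), Add(T, Function('G')(41))) = Mul(Add(823, 1409), Add(Rational(934480, 17199), Add(6936, Mul(-6, Pow(41, 2))))) = Mul(2232, Add(Rational(934480, 17199), Add(6936, Mul(-6, 1681)))) = Mul(2232, Add(Rational(934480, 17199), Add(6936, -10086))) = Mul(2232, Add(Rational(934480, 17199), -3150)) = Mul(2232, Rational(-53242370, 17199)) = Rational(-13204107760, 1911)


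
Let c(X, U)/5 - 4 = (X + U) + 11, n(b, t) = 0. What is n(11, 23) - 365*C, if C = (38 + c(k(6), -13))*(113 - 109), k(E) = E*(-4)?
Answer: 105120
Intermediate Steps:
k(E) = -4*E
c(X, U) = 75 + 5*U + 5*X (c(X, U) = 20 + 5*((X + U) + 11) = 20 + 5*((U + X) + 11) = 20 + 5*(11 + U + X) = 20 + (55 + 5*U + 5*X) = 75 + 5*U + 5*X)
C = -288 (C = (38 + (75 + 5*(-13) + 5*(-4*6)))*(113 - 109) = (38 + (75 - 65 + 5*(-24)))*4 = (38 + (75 - 65 - 120))*4 = (38 - 110)*4 = -72*4 = -288)
n(11, 23) - 365*C = 0 - 365*(-288) = 0 + 105120 = 105120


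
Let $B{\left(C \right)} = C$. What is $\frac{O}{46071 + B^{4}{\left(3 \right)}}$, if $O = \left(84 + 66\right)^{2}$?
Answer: $\frac{625}{1282} \approx 0.48752$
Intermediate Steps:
$O = 22500$ ($O = 150^{2} = 22500$)
$\frac{O}{46071 + B^{4}{\left(3 \right)}} = \frac{22500}{46071 + 3^{4}} = \frac{22500}{46071 + 81} = \frac{22500}{46152} = 22500 \cdot \frac{1}{46152} = \frac{625}{1282}$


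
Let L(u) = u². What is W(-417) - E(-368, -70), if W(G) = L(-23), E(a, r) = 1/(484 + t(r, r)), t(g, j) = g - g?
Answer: 256035/484 ≈ 529.00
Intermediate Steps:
t(g, j) = 0
E(a, r) = 1/484 (E(a, r) = 1/(484 + 0) = 1/484)
W(G) = 529 (W(G) = (-23)² = 529)
W(-417) - E(-368, -70) = 529 - 1*1/484 = 529 - 1/484 = 256035/484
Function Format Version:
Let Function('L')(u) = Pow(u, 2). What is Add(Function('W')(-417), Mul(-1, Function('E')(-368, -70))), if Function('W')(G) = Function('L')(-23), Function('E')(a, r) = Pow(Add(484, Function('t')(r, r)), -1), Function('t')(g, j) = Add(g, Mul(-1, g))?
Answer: Rational(256035, 484) ≈ 529.00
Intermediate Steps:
Function('t')(g, j) = 0
Function('E')(a, r) = Rational(1, 484) (Function('E')(a, r) = Pow(Add(484, 0), -1) = Pow(484, -1) = Rational(1, 484))
Function('W')(G) = 529 (Function('W')(G) = Pow(-23, 2) = 529)
Add(Function('W')(-417), Mul(-1, Function('E')(-368, -70))) = Add(529, Mul(-1, Rational(1, 484))) = Add(529, Rational(-1, 484)) = Rational(256035, 484)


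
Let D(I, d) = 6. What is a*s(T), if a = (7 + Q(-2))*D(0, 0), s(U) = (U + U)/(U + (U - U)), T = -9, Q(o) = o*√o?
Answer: 84 - 24*I*√2 ≈ 84.0 - 33.941*I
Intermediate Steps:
Q(o) = o^(3/2)
s(U) = 2 (s(U) = (2*U)/(U + 0) = (2*U)/U = 2)
a = 42 - 12*I*√2 (a = (7 + (-2)^(3/2))*6 = (7 - 2*I*√2)*6 = 42 - 12*I*√2 ≈ 42.0 - 16.971*I)
a*s(T) = (42 - 12*I*√2)*2 = 84 - 24*I*√2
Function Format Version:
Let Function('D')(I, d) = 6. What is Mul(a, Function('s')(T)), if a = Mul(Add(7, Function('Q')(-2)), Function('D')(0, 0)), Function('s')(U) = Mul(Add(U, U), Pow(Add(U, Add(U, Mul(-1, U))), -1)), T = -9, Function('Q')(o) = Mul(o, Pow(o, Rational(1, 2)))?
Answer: Add(84, Mul(-24, I, Pow(2, Rational(1, 2)))) ≈ Add(84.000, Mul(-33.941, I))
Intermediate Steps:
Function('Q')(o) = Pow(o, Rational(3, 2))
Function('s')(U) = 2 (Function('s')(U) = Mul(Mul(2, U), Pow(Add(U, 0), -1)) = Mul(Mul(2, U), Pow(U, -1)) = 2)
a = Add(42, Mul(-12, I, Pow(2, Rational(1, 2)))) (a = Mul(Add(7, Pow(-2, Rational(3, 2))), 6) = Mul(Add(7, Mul(-2, I, Pow(2, Rational(1, 2)))), 6) = Add(42, Mul(-12, I, Pow(2, Rational(1, 2)))) ≈ Add(42.000, Mul(-16.971, I)))
Mul(a, Function('s')(T)) = Mul(Add(42, Mul(-12, I, Pow(2, Rational(1, 2)))), 2) = Add(84, Mul(-24, I, Pow(2, Rational(1, 2))))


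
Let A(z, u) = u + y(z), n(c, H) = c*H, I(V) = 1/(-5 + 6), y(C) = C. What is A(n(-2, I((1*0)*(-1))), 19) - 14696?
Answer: -14679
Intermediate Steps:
I(V) = 1 (I(V) = 1/1 = 1)
n(c, H) = H*c
A(z, u) = u + z
A(n(-2, I((1*0)*(-1))), 19) - 14696 = (19 + 1*(-2)) - 14696 = (19 - 2) - 14696 = 17 - 14696 = -14679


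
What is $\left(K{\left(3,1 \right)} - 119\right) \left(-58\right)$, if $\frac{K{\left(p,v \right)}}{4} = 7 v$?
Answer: $5278$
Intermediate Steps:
$K{\left(p,v \right)} = 28 v$ ($K{\left(p,v \right)} = 4 \cdot 7 v = 28 v$)
$\left(K{\left(3,1 \right)} - 119\right) \left(-58\right) = \left(28 \cdot 1 - 119\right) \left(-58\right) = \left(28 - 119\right) \left(-58\right) = \left(-91\right) \left(-58\right) = 5278$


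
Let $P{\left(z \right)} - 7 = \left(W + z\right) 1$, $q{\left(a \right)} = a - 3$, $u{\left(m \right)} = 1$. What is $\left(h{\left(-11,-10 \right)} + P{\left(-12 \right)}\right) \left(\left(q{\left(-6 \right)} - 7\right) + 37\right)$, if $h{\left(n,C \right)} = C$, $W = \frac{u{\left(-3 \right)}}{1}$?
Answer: $-294$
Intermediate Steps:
$W = 1$ ($W = 1 \cdot 1^{-1} = 1 \cdot 1 = 1$)
$q{\left(a \right)} = -3 + a$ ($q{\left(a \right)} = a - 3 = -3 + a$)
$P{\left(z \right)} = 8 + z$ ($P{\left(z \right)} = 7 + \left(1 + z\right) 1 = 7 + \left(1 + z\right) = 8 + z$)
$\left(h{\left(-11,-10 \right)} + P{\left(-12 \right)}\right) \left(\left(q{\left(-6 \right)} - 7\right) + 37\right) = \left(-10 + \left(8 - 12\right)\right) \left(\left(\left(-3 - 6\right) - 7\right) + 37\right) = \left(-10 - 4\right) \left(\left(-9 - 7\right) + 37\right) = - 14 \left(-16 + 37\right) = \left(-14\right) 21 = -294$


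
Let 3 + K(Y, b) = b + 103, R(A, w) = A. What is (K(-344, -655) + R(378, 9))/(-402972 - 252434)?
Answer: 177/655406 ≈ 0.00027006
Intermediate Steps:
K(Y, b) = 100 + b (K(Y, b) = -3 + (b + 103) = -3 + (103 + b) = 100 + b)
(K(-344, -655) + R(378, 9))/(-402972 - 252434) = ((100 - 655) + 378)/(-402972 - 252434) = (-555 + 378)/(-655406) = -177*(-1/655406) = 177/655406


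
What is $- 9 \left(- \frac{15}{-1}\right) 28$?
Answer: $-3780$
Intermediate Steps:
$- 9 \left(- \frac{15}{-1}\right) 28 = - 9 \left(\left(-15\right) \left(-1\right)\right) 28 = \left(-9\right) 15 \cdot 28 = \left(-135\right) 28 = -3780$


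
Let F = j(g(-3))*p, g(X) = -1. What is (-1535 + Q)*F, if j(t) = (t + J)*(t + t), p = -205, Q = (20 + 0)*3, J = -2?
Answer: 1814250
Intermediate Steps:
Q = 60 (Q = 20*3 = 60)
j(t) = 2*t*(-2 + t) (j(t) = (t - 2)*(t + t) = (-2 + t)*(2*t) = 2*t*(-2 + t))
F = -1230 (F = (2*(-1)*(-2 - 1))*(-205) = (2*(-1)*(-3))*(-205) = 6*(-205) = -1230)
(-1535 + Q)*F = (-1535 + 60)*(-1230) = -1475*(-1230) = 1814250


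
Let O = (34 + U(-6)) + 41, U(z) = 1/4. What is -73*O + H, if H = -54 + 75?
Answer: -21889/4 ≈ -5472.3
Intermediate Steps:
U(z) = 1/4
H = 21
O = 301/4 (O = (34 + 1/4) + 41 = 137/4 + 41 = 301/4 ≈ 75.250)
-73*O + H = -73*301/4 + 21 = -21973/4 + 21 = -21889/4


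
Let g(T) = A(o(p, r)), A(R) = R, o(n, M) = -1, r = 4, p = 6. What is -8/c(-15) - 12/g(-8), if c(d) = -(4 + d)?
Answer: 124/11 ≈ 11.273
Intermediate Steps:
c(d) = -4 - d
g(T) = -1
-8/c(-15) - 12/g(-8) = -8/(-4 - 1*(-15)) - 12/(-1) = -8/(-4 + 15) - 12*(-1) = -8/11 + 12 = 124/11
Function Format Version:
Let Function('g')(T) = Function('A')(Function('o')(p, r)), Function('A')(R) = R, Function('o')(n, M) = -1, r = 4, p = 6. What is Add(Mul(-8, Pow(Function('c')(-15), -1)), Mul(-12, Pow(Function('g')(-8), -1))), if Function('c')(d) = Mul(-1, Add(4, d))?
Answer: Rational(124, 11) ≈ 11.273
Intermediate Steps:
Function('c')(d) = Add(-4, Mul(-1, d))
Function('g')(T) = -1
Add(Mul(-8, Pow(Function('c')(-15), -1)), Mul(-12, Pow(Function('g')(-8), -1))) = Add(Mul(-8, Pow(Add(-4, Mul(-1, -15)), -1)), Mul(-12, Pow(-1, -1))) = Add(Mul(-8, Pow(Add(-4, 15), -1)), Mul(-12, -1)) = Add(Mul(-8, Pow(11, -1)), 12) = Add(Mul(-8, Rational(1, 11)), 12) = Add(Rational(-8, 11), 12) = Rational(124, 11)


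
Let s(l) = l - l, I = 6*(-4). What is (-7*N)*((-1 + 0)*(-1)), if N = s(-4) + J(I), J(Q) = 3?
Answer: -21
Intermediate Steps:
I = -24
s(l) = 0
N = 3 (N = 0 + 3 = 3)
(-7*N)*((-1 + 0)*(-1)) = (-7*3)*((-1 + 0)*(-1)) = -(-21)*(-1) = -21*1 = -21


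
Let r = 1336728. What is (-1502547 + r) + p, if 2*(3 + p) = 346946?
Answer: 7651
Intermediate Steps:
p = 173470 (p = -3 + (1/2)*346946 = -3 + 173473 = 173470)
(-1502547 + r) + p = (-1502547 + 1336728) + 173470 = -165819 + 173470 = 7651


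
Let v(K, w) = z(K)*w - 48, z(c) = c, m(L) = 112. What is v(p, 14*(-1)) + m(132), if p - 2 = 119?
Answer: -1630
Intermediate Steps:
p = 121 (p = 2 + 119 = 121)
v(K, w) = -48 + K*w (v(K, w) = K*w - 48 = -48 + K*w)
v(p, 14*(-1)) + m(132) = (-48 + 121*(14*(-1))) + 112 = (-48 + 121*(-14)) + 112 = (-48 - 1694) + 112 = -1742 + 112 = -1630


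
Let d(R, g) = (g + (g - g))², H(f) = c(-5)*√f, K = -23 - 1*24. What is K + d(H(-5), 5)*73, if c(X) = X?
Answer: 1778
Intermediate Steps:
K = -47 (K = -23 - 24 = -47)
H(f) = -5*√f
d(R, g) = g² (d(R, g) = (g + 0)² = g²)
K + d(H(-5), 5)*73 = -47 + 5²*73 = -47 + 25*73 = -47 + 1825 = 1778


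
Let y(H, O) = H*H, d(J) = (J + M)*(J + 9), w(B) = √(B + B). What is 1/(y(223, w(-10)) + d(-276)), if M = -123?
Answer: 1/156262 ≈ 6.3995e-6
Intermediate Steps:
w(B) = √2*√B (w(B) = √(2*B) = √2*√B)
d(J) = (-123 + J)*(9 + J) (d(J) = (J - 123)*(J + 9) = (-123 + J)*(9 + J))
y(H, O) = H²
1/(y(223, w(-10)) + d(-276)) = 1/(223² + (-1107 + (-276)² - 114*(-276))) = 1/(49729 + (-1107 + 76176 + 31464)) = 1/(49729 + 106533) = 1/156262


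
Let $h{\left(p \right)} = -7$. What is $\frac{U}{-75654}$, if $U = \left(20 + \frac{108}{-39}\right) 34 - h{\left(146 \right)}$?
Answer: $- \frac{2569}{327834} \approx -0.0078363$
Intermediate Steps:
$U = \frac{7707}{13}$ ($U = \left(20 + \frac{108}{-39}\right) 34 - -7 = \left(20 + 108 \left(- \frac{1}{39}\right)\right) 34 + 7 = \left(20 - \frac{36}{13}\right) 34 + 7 = \frac{224}{13} \cdot 34 + 7 = \frac{7616}{13} + 7 = \frac{7707}{13} \approx 592.85$)
$\frac{U}{-75654} = \frac{7707}{13 \left(-75654\right)} = \frac{7707}{13} \left(- \frac{1}{75654}\right) = - \frac{2569}{327834}$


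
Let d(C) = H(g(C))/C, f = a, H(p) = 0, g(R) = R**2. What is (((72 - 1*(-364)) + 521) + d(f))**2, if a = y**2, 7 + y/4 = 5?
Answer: 915849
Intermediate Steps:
y = -8 (y = -28 + 4*5 = -28 + 20 = -8)
a = 64 (a = (-8)**2 = 64)
f = 64
d(C) = 0 (d(C) = 0/C = 0)
(((72 - 1*(-364)) + 521) + d(f))**2 = (((72 - 1*(-364)) + 521) + 0)**2 = (((72 + 364) + 521) + 0)**2 = ((436 + 521) + 0)**2 = (957 + 0)**2 = 957**2 = 915849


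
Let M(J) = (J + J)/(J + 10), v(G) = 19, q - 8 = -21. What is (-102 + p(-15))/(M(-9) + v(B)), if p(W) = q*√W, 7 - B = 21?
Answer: -102 - 13*I*√15 ≈ -102.0 - 50.349*I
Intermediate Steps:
B = -14 (B = 7 - 1*21 = 7 - 21 = -14)
q = -13 (q = 8 - 21 = -13)
M(J) = 2*J/(10 + J) (M(J) = (2*J)/(10 + J) = 2*J/(10 + J))
p(W) = -13*√W
(-102 + p(-15))/(M(-9) + v(B)) = (-102 - 13*I*√15)/(2*(-9)/(10 - 9) + 19) = (-102 - 13*I*√15)/(2*(-9)/1 + 19) = (-102 - 13*I*√15)/(2*(-9)*1 + 19) = (-102 - 13*I*√15)/(-18 + 19) = (-102 - 13*I*√15)/1 = (-102 - 13*I*√15)*1 = -102 - 13*I*√15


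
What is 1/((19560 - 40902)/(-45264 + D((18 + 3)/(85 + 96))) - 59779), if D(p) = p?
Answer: -2730921/163250438825 ≈ -1.6728e-5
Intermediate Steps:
1/((19560 - 40902)/(-45264 + D((18 + 3)/(85 + 96))) - 59779) = 1/((19560 - 40902)/(-45264 + (18 + 3)/(85 + 96)) - 59779) = 1/(-21342/(-45264 + 21/181) - 59779) = 1/(-21342/(-8192763/181) - 59779) = 1/(-21342*(-181/8192763) - 59779) = 1/(1287634/2730921 - 59779) = 1/(-163250438825/2730921) = -2730921/163250438825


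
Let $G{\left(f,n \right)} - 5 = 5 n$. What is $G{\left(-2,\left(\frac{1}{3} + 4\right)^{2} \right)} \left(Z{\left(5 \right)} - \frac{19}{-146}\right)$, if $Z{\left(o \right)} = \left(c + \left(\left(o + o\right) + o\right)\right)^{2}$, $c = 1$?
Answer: $\frac{1848975}{73} \approx 25328.0$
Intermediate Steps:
$Z{\left(o \right)} = \left(1 + 3 o\right)^{2}$ ($Z{\left(o \right)} = \left(1 + \left(\left(o + o\right) + o\right)\right)^{2} = \left(1 + \left(2 o + o\right)\right)^{2} = \left(1 + 3 o\right)^{2}$)
$G{\left(f,n \right)} = 5 + 5 n$
$G{\left(-2,\left(\frac{1}{3} + 4\right)^{2} \right)} \left(Z{\left(5 \right)} - \frac{19}{-146}\right) = \left(5 + 5 \left(\frac{1}{3} + 4\right)^{2}\right) \left(\left(1 + 3 \cdot 5\right)^{2} - \frac{19}{-146}\right) = \left(5 + 5 \left(\frac{1}{3} + 4\right)^{2}\right) \left(\left(1 + 15\right)^{2} - - \frac{19}{146}\right) = \left(5 + 5 \left(\frac{13}{3}\right)^{2}\right) \left(16^{2} + \frac{19}{146}\right) = \left(5 + 5 \cdot \frac{169}{9}\right) \left(256 + \frac{19}{146}\right) = \left(5 + \frac{845}{9}\right) \frac{37395}{146} = \frac{890}{9} \cdot \frac{37395}{146} = \frac{1848975}{73}$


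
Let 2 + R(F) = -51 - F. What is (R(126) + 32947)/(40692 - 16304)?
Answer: 8192/6097 ≈ 1.3436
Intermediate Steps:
R(F) = -53 - F (R(F) = -2 + (-51 - F) = -53 - F)
(R(126) + 32947)/(40692 - 16304) = ((-53 - 1*126) + 32947)/(40692 - 16304) = ((-53 - 126) + 32947)/24388 = (-179 + 32947)*(1/24388) = 32768*(1/24388) = 8192/6097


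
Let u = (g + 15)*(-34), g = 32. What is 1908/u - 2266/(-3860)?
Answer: -935953/1542070 ≈ -0.60695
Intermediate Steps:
u = -1598 (u = (32 + 15)*(-34) = 47*(-34) = -1598)
1908/u - 2266/(-3860) = 1908/(-1598) - 2266/(-3860) = 1908*(-1/1598) - 2266*(-1/3860) = -954/799 + 1133/1930 = -935953/1542070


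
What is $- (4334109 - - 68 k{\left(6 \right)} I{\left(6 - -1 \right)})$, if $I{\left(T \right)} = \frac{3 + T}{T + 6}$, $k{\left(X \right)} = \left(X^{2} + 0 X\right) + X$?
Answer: $- \frac{56371977}{13} \approx -4.3363 \cdot 10^{6}$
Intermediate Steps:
$k{\left(X \right)} = X + X^{2}$ ($k{\left(X \right)} = \left(X^{2} + 0\right) + X = X^{2} + X = X + X^{2}$)
$I{\left(T \right)} = \frac{3 + T}{6 + T}$
$- (4334109 - - 68 k{\left(6 \right)} I{\left(6 - -1 \right)}) = - (4334109 - - 68 \cdot 6 \left(1 + 6\right) \frac{3 + \left(6 - -1\right)}{6 + \left(6 - -1\right)}) = - (4334109 - - 68 \cdot 6 \cdot 7 \frac{3 + \left(6 + 1\right)}{6 + \left(6 + 1\right)}) = - (4334109 - \left(-68\right) 42 \frac{3 + 7}{6 + 7}) = - (4334109 - - 2856 \cdot \frac{1}{13} \cdot 10) = - (4334109 - \left(-2856\right) \frac{10}{13}) = - (4334109 - - \frac{28560}{13}) = - (4334109 + \frac{28560}{13}) = \left(-1\right) \frac{56371977}{13} = - \frac{56371977}{13}$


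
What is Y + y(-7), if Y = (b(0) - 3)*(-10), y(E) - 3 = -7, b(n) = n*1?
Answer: 26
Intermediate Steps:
b(n) = n
y(E) = -4 (y(E) = 3 - 7 = -4)
Y = 30 (Y = (0 - 3)*(-10) = -3*(-10) = 30)
Y + y(-7) = 30 - 4 = 26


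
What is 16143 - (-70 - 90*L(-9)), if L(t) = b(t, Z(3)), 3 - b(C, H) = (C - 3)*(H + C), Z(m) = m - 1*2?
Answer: 7843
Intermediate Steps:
Z(m) = -2 + m (Z(m) = m - 2 = -2 + m)
b(C, H) = 3 - (-3 + C)*(C + H) (b(C, H) = 3 - (C - 3)*(H + C) = 3 - (-3 + C)*(C + H))
L(t) = 6 - t² + 2*t (L(t) = 3 - t² + 3*t + 3*(-2 + 3) - t*(-2 + 3) = 3 - t² + 3*t + 3*1 - 1*t*1 = 3 - t² + 3*t + 3 - t = 6 - t² + 2*t)
16143 - (-70 - 90*L(-9)) = 16143 - (-70 - 90*(6 - 1*(-9)² + 2*(-9))) = 16143 - (-70 - 90*(6 - 1*81 - 18)) = 16143 - (-70 - 90*(6 - 81 - 18)) = 16143 - (-70 - 90*(-93)) = 16143 - (-70 + 8370) = 16143 - 1*8300 = 16143 - 8300 = 7843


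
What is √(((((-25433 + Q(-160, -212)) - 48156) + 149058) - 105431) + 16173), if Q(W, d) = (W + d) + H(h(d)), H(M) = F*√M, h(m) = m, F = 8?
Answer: √(-14161 + 16*I*√53) ≈ 0.4894 + 119.0*I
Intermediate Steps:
H(M) = 8*√M
Q(W, d) = W + d + 8*√d (Q(W, d) = (W + d) + 8*√d = W + d + 8*√d)
√(((((-25433 + Q(-160, -212)) - 48156) + 149058) - 105431) + 16173) = √(((((-25433 + (-160 - 212 + 8*√(-212))) - 48156) + 149058) - 105431) + 16173) = √(((((-25433 + (-160 - 212 + 8*(2*I*√53))) - 48156) + 149058) - 105431) + 16173) = √(((((-25433 + (-160 - 212 + 16*I*√53)) - 48156) + 149058) - 105431) + 16173) = √(((((-25433 + (-372 + 16*I*√53)) - 48156) + 149058) - 105431) + 16173) = √(((((-25805 + 16*I*√53) - 48156) + 149058) - 105431) + 16173) = √((((-73961 + 16*I*√53) + 149058) - 105431) + 16173) = √(((75097 + 16*I*√53) - 105431) + 16173) = √((-30334 + 16*I*√53) + 16173) = √(-14161 + 16*I*√53)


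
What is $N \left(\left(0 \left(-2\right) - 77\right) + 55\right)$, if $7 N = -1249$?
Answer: $\frac{27478}{7} \approx 3925.4$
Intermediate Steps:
$N = - \frac{1249}{7}$ ($N = \frac{1}{7} \left(-1249\right) = - \frac{1249}{7} \approx -178.43$)
$N \left(\left(0 \left(-2\right) - 77\right) + 55\right) = - \frac{1249 \left(\left(0 \left(-2\right) - 77\right) + 55\right)}{7} = - \frac{1249 \left(\left(0 - 77\right) + 55\right)}{7} = - \frac{1249 \left(-77 + 55\right)}{7} = \left(- \frac{1249}{7}\right) \left(-22\right) = \frac{27478}{7}$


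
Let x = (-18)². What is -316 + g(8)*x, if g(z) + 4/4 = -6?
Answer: -2584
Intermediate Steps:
x = 324
g(z) = -7 (g(z) = -1 - 6 = -7)
-316 + g(8)*x = -316 - 7*324 = -316 - 2268 = -2584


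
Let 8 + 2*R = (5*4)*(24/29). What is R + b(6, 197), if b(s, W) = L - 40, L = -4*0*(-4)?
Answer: -1036/29 ≈ -35.724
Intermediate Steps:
L = 0 (L = 0*(-4) = 0)
b(s, W) = -40 (b(s, W) = 0 - 40 = -40)
R = 124/29 (R = -4 + ((5*4)*(24/29))/2 = -4 + (20*(24*(1/29)))/2 = -4 + (20*(24/29))/2 = -4 + (½)*(480/29) = -4 + 240/29 = 124/29 ≈ 4.2759)
R + b(6, 197) = 124/29 - 40 = -1036/29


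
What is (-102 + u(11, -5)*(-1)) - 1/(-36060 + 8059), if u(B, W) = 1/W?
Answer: -14252504/140005 ≈ -101.80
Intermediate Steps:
(-102 + u(11, -5)*(-1)) - 1/(-36060 + 8059) = (-102 - 1/(-5)) - 1/(-36060 + 8059) = (-102 - ⅕*(-1)) - 1/(-28001) = (-102 + ⅕) - 1*(-1/28001) = -509/5 + 1/28001 = -14252504/140005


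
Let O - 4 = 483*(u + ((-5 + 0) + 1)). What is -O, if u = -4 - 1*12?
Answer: 9656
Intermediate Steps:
u = -16 (u = -4 - 12 = -16)
O = -9656 (O = 4 + 483*(-16 + ((-5 + 0) + 1)) = 4 + 483*(-16 + (-5 + 1)) = 4 + 483*(-16 - 4) = 4 + 483*(-20) = 4 - 9660 = -9656)
-O = -1*(-9656) = 9656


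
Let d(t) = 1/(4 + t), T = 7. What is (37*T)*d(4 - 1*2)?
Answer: 259/6 ≈ 43.167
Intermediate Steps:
(37*T)*d(4 - 1*2) = (37*7)/(4 + (4 - 1*2)) = 259/(4 + (4 - 2)) = 259/(4 + 2) = 259/6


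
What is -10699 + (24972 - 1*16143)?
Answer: -1870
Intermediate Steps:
-10699 + (24972 - 1*16143) = -10699 + (24972 - 16143) = -10699 + 8829 = -1870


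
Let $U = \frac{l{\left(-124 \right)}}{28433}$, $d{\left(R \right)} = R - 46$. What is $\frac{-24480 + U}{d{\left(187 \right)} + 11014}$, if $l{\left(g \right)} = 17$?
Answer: $- \frac{30262601}{13790005} \approx -2.1945$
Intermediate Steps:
$d{\left(R \right)} = -46 + R$ ($d{\left(R \right)} = R - 46 = -46 + R$)
$U = \frac{17}{28433} \approx 0.0005979$
$\frac{-24480 + U}{d{\left(187 \right)} + 11014} = \frac{-24480 + \frac{17}{28433}}{\left(-46 + 187\right) + 11014} = - \frac{696039823}{28433 \left(141 + 11014\right)} = - \frac{696039823}{28433 \cdot 11155} = \left(- \frac{696039823}{28433}\right) \frac{1}{11155} = - \frac{30262601}{13790005}$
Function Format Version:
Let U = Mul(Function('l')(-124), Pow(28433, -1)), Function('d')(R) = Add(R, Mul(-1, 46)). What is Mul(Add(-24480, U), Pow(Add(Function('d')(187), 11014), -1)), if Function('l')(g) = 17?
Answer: Rational(-30262601, 13790005) ≈ -2.1945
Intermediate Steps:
Function('d')(R) = Add(-46, R) (Function('d')(R) = Add(R, -46) = Add(-46, R))
U = Rational(17, 28433) (U = Mul(17, Pow(28433, -1)) = Mul(17, Rational(1, 28433)) = Rational(17, 28433) ≈ 0.00059790)
Mul(Add(-24480, U), Pow(Add(Function('d')(187), 11014), -1)) = Mul(Add(-24480, Rational(17, 28433)), Pow(Add(Add(-46, 187), 11014), -1)) = Mul(Rational(-696039823, 28433), Pow(Add(141, 11014), -1)) = Mul(Rational(-696039823, 28433), Pow(11155, -1)) = Mul(Rational(-696039823, 28433), Rational(1, 11155)) = Rational(-30262601, 13790005)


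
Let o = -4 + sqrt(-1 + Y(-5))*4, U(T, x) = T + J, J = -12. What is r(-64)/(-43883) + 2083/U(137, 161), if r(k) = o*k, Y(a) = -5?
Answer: 91376289/5485375 + 256*I*sqrt(6)/43883 ≈ 16.658 + 0.01429*I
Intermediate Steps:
U(T, x) = -12 + T (U(T, x) = T - 12 = -12 + T)
o = -4 + 4*I*sqrt(6) (o = -4 + sqrt(-1 - 5)*4 = -4 + sqrt(-6)*4 = -4 + (I*sqrt(6))*4 = -4 + 4*I*sqrt(6) ≈ -4.0 + 9.798*I)
r(k) = k*(-4 + 4*I*sqrt(6)) (r(k) = (-4 + 4*I*sqrt(6))*k = k*(-4 + 4*I*sqrt(6)))
r(-64)/(-43883) + 2083/U(137, 161) = (4*(-64)*(-1 + I*sqrt(6)))/(-43883) + 2083/(-12 + 137) = (256 - 256*I*sqrt(6))*(-1/43883) + 2083/125 = (-256/43883 + 256*I*sqrt(6)/43883) + 2083*(1/125) = (-256/43883 + 256*I*sqrt(6)/43883) + 2083/125 = 91376289/5485375 + 256*I*sqrt(6)/43883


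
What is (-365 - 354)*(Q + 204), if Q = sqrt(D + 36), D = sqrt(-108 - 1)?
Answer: -146676 - 719*sqrt(36 + I*sqrt(109)) ≈ -1.5103e+5 - 619.2*I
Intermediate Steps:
D = I*sqrt(109) (D = sqrt(-109) = I*sqrt(109) ≈ 10.44*I)
Q = sqrt(36 + I*sqrt(109)) (Q = sqrt(I*sqrt(109) + 36) = sqrt(36 + I*sqrt(109)) ≈ 6.0615 + 0.8612*I)
(-365 - 354)*(Q + 204) = (-365 - 354)*(sqrt(36 + I*sqrt(109)) + 204) = -719*(204 + sqrt(36 + I*sqrt(109))) = -146676 - 719*sqrt(36 + I*sqrt(109))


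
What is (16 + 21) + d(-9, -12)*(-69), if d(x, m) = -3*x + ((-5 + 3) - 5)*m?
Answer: -7622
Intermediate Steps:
d(x, m) = -7*m - 3*x (d(x, m) = -3*x + (-2 - 5)*m = -3*x - 7*m = -7*m - 3*x)
(16 + 21) + d(-9, -12)*(-69) = (16 + 21) + (-7*(-12) - 3*(-9))*(-69) = 37 + (84 + 27)*(-69) = 37 + 111*(-69) = 37 - 7659 = -7622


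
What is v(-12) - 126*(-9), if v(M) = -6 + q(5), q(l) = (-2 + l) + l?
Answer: 1136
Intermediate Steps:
q(l) = -2 + 2*l
v(M) = 2 (v(M) = -6 + (-2 + 2*5) = -6 + (-2 + 10) = -6 + 8 = 2)
v(-12) - 126*(-9) = 2 - 126*(-9) = 2 + 1134 = 1136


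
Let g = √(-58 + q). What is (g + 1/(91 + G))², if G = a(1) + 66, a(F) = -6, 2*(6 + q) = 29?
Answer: -2257297/45602 + 3*I*√22/151 ≈ -49.5 + 0.093187*I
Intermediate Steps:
q = 17/2 (q = -6 + (½)*29 = -6 + 29/2 = 17/2 ≈ 8.5000)
G = 60 (G = -6 + 66 = 60)
g = 3*I*√22/2 (g = √(-58 + 17/2) = √(-99/2) = 3*I*√22/2 ≈ 7.0356*I)
(g + 1/(91 + G))² = (3*I*√22/2 + 1/(91 + 60))² = (3*I*√22/2 + 1/151)² = (1/151 + 3*I*√22/2)²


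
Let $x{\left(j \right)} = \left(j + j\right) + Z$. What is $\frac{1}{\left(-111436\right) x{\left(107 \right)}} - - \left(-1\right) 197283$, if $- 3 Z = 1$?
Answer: $- \frac{14092018596711}{71430476} \approx -1.9728 \cdot 10^{5}$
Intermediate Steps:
$Z = - \frac{1}{3}$ ($Z = \left(- \frac{1}{3}\right) 1 = - \frac{1}{3} \approx -0.33333$)
$x{\left(j \right)} = - \frac{1}{3} + 2 j$ ($x{\left(j \right)} = \left(j + j\right) - \frac{1}{3} = 2 j - \frac{1}{3} = - \frac{1}{3} + 2 j$)
$\frac{1}{\left(-111436\right) x{\left(107 \right)}} - - \left(-1\right) 197283 = \frac{1}{\left(-111436\right) \left(- \frac{1}{3} + 2 \cdot 107\right)} - - \left(-1\right) 197283 = - \frac{1}{111436 \left(- \frac{1}{3} + 214\right)} - \left(-1\right) \left(-197283\right) = - \frac{1}{111436 \cdot \frac{641}{3}} - 197283 = \left(- \frac{1}{111436}\right) \frac{3}{641} - 197283 = - \frac{3}{71430476} - 197283 = - \frac{14092018596711}{71430476}$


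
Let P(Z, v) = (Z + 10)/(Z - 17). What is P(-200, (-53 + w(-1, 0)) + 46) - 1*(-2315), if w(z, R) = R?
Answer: 502545/217 ≈ 2315.9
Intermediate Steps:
P(Z, v) = (10 + Z)/(-17 + Z)
P(-200, (-53 + w(-1, 0)) + 46) - 1*(-2315) = (10 - 200)/(-17 - 200) - 1*(-2315) = -190/(-217) + 2315 = -1/217*(-190) + 2315 = 190/217 + 2315 = 502545/217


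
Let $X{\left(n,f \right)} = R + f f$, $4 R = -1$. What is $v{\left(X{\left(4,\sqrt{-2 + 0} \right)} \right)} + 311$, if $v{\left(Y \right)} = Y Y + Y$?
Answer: $\frac{5021}{16} \approx 313.81$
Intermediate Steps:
$R = - \frac{1}{4}$ ($R = \frac{1}{4} \left(-1\right) = - \frac{1}{4} \approx -0.25$)
$X{\left(n,f \right)} = - \frac{1}{4} + f^{2}$ ($X{\left(n,f \right)} = - \frac{1}{4} + f f = - \frac{1}{4} + f^{2}$)
$v{\left(Y \right)} = Y + Y^{2}$ ($v{\left(Y \right)} = Y^{2} + Y = Y + Y^{2}$)
$v{\left(X{\left(4,\sqrt{-2 + 0} \right)} \right)} + 311 = \left(- \frac{1}{4} + \left(\sqrt{-2 + 0}\right)^{2}\right) \left(1 + \left(- \frac{1}{4} + \left(\sqrt{-2 + 0}\right)^{2}\right)\right) + 311 = \left(- \frac{1}{4} + \left(\sqrt{-2}\right)^{2}\right) \left(1 + \left(- \frac{1}{4} + \left(\sqrt{-2}\right)^{2}\right)\right) + 311 = \left(- \frac{1}{4} + \left(i \sqrt{2}\right)^{2}\right) \left(1 + \left(- \frac{1}{4} + \left(i \sqrt{2}\right)^{2}\right)\right) + 311 = \left(- \frac{1}{4} - 2\right) \left(1 - \frac{9}{4}\right) + 311 = - \frac{9 \left(1 - \frac{9}{4}\right)}{4} + 311 = \left(- \frac{9}{4}\right) \left(- \frac{5}{4}\right) + 311 = \frac{45}{16} + 311 = \frac{5021}{16}$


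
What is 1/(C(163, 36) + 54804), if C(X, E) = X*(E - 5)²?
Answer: 1/211447 ≈ 4.7293e-6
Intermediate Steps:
C(X, E) = X*(-5 + E)²
1/(C(163, 36) + 54804) = 1/(163*(-5 + 36)² + 54804) = 1/(163*31² + 54804) = 1/(163*961 + 54804) = 1/(156643 + 54804) = 1/211447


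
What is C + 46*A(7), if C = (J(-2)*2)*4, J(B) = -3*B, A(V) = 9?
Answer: 462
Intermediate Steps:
C = 48 (C = (-3*(-2)*2)*4 = (6*2)*4 = 12*4 = 48)
C + 46*A(7) = 48 + 46*9 = 48 + 414 = 462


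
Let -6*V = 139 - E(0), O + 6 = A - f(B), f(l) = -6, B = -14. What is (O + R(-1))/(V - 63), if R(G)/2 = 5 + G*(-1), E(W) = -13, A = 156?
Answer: -504/265 ≈ -1.9019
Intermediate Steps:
R(G) = 10 - 2*G (R(G) = 2*(5 + G*(-1)) = 2*(5 - G) = 10 - 2*G)
O = 156 (O = -6 + (156 - 1*(-6)) = -6 + (156 + 6) = -6 + 162 = 156)
V = -76/3 (V = -(139 - 1*(-13))/6 = -(139 + 13)/6 = -1/6*152 = -76/3 ≈ -25.333)
(O + R(-1))/(V - 63) = (156 + (10 - 2*(-1)))/(-76/3 - 63) = (156 + (10 + 2))/(-265/3) = (156 + 12)*(-3/265) = 168*(-3/265) = -504/265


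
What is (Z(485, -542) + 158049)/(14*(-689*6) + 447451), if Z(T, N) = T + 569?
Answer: 159103/389575 ≈ 0.40840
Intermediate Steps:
Z(T, N) = 569 + T
(Z(485, -542) + 158049)/(14*(-689*6) + 447451) = ((569 + 485) + 158049)/(14*(-689*6) + 447451) = (1054 + 158049)/(14*(-4134) + 447451) = 159103/(-57876 + 447451) = 159103/389575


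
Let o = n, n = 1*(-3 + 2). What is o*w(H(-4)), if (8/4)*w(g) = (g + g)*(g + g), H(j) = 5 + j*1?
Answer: -2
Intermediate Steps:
H(j) = 5 + j
w(g) = 2*g**2 (w(g) = ((g + g)*(g + g))/2 = ((2*g)*(2*g))/2 = (4*g**2)/2 = 2*g**2)
n = -1 (n = 1*(-1) = -1)
o = -1
o*w(H(-4)) = -2*(5 - 4)**2 = -2*1**2 = -2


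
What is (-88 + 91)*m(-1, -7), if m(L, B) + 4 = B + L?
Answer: -36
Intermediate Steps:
m(L, B) = -4 + B + L (m(L, B) = -4 + (B + L) = -4 + B + L)
(-88 + 91)*m(-1, -7) = (-88 + 91)*(-4 - 7 - 1) = 3*(-12) = -36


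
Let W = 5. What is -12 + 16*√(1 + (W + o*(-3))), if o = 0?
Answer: -12 + 16*√6 ≈ 27.192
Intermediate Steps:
-12 + 16*√(1 + (W + o*(-3))) = -12 + 16*√(1 + (5 + 0*(-3))) = -12 + 16*√(1 + (5 + 0)) = -12 + 16*√(1 + 5) = -12 + 16*√6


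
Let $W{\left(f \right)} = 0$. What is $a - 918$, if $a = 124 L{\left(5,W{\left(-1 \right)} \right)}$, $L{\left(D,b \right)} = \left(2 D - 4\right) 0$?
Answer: $-918$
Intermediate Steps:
$L{\left(D,b \right)} = 0$ ($L{\left(D,b \right)} = \left(-4 + 2 D\right) 0 = 0$)
$a = 0$ ($a = 124 \cdot 0 = 0$)
$a - 918 = 0 - 918 = -918$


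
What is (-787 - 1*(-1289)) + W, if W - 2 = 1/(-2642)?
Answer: 1331567/2642 ≈ 504.00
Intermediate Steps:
W = 5283/2642 (W = 2 + 1/(-2642) = 2 - 1/2642 = 5283/2642 ≈ 1.9996)
(-787 - 1*(-1289)) + W = (-787 - 1*(-1289)) + 5283/2642 = (-787 + 1289) + 5283/2642 = 502 + 5283/2642 = 1331567/2642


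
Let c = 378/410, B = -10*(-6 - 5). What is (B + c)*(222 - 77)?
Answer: 659431/41 ≈ 16084.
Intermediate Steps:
B = 110 (B = -10*(-11) = 110)
c = 189/205 (c = 378*(1/410) = 189/205 ≈ 0.92195)
(B + c)*(222 - 77) = (110 + 189/205)*(222 - 77) = (22739/205)*145 = 659431/41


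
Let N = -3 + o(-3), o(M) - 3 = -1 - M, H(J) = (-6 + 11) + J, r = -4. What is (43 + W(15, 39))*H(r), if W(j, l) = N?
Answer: 45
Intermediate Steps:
H(J) = 5 + J
o(M) = 2 - M (o(M) = 3 + (-1 - M) = 2 - M)
N = 2 (N = -3 + (2 - 1*(-3)) = -3 + (2 + 3) = -3 + 5 = 2)
W(j, l) = 2
(43 + W(15, 39))*H(r) = (43 + 2)*(5 - 4) = 45*1 = 45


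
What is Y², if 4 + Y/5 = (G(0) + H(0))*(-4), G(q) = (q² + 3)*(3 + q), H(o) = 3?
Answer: 67600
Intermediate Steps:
G(q) = (3 + q)*(3 + q²) (G(q) = (3 + q²)*(3 + q) = (3 + q)*(3 + q²))
Y = -260 (Y = -20 + 5*(((9 + 0³ + 3*0 + 3*0²) + 3)*(-4)) = -20 + 5*(((9 + 0 + 0 + 3*0) + 3)*(-4)) = -20 + 5*(((9 + 0 + 0 + 0) + 3)*(-4)) = -20 + 5*((9 + 3)*(-4)) = -20 + 5*(12*(-4)) = -20 + 5*(-48) = -20 - 240 = -260)
Y² = (-260)² = 67600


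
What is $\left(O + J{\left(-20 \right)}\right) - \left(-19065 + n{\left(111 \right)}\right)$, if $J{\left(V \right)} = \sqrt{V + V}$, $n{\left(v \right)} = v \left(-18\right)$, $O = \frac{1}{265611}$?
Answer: $\frac{5594564494}{265611} + 2 i \sqrt{10} \approx 21063.0 + 6.3246 i$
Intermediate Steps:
$O = \frac{1}{265611} \approx 3.7649 \cdot 10^{-6}$
$n{\left(v \right)} = - 18 v$
$J{\left(V \right)} = \sqrt{2} \sqrt{V}$ ($J{\left(V \right)} = \sqrt{2 V} = \sqrt{2} \sqrt{V}$)
$\left(O + J{\left(-20 \right)}\right) - \left(-19065 + n{\left(111 \right)}\right) = \left(\frac{1}{265611} + \sqrt{2} \sqrt{-20}\right) + \left(19065 - \left(-18\right) 111\right) = \left(\frac{1}{265611} + \sqrt{2} \cdot 2 i \sqrt{5}\right) + \left(19065 - -1998\right) = \left(\frac{1}{265611} + 2 i \sqrt{10}\right) + \left(19065 + 1998\right) = \left(\frac{1}{265611} + 2 i \sqrt{10}\right) + 21063 = \frac{5594564494}{265611} + 2 i \sqrt{10}$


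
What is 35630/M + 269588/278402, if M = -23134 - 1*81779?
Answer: 9181911292/14603994513 ≈ 0.62873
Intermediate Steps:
M = -104913 (M = -23134 - 81779 = -104913)
35630/M + 269588/278402 = 35630/(-104913) + 269588/278402 = 35630*(-1/104913) + 269588*(1/278402) = -35630/104913 + 134794/139201 = 9181911292/14603994513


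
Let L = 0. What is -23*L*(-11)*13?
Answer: 0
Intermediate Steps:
-23*L*(-11)*13 = -23*0*(-11)*13 = -0*13 = -23*0 = 0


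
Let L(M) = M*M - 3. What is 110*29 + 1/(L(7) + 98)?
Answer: 459361/144 ≈ 3190.0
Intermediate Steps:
L(M) = -3 + M² (L(M) = M² - 3 = -3 + M²)
110*29 + 1/(L(7) + 98) = 110*29 + 1/((-3 + 7²) + 98) = 3190 + 1/((-3 + 49) + 98) = 3190 + 1/(46 + 98) = 3190 + 1/144 = 459361/144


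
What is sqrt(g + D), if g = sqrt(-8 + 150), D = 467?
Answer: sqrt(467 + sqrt(142)) ≈ 21.884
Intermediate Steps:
g = sqrt(142) ≈ 11.916
sqrt(g + D) = sqrt(sqrt(142) + 467) = sqrt(467 + sqrt(142))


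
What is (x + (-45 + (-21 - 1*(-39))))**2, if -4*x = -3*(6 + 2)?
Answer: 441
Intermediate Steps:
x = 6 (x = -(-3)*(6 + 2)/4 = -(-3)*8/4 = -1/4*(-24) = 6)
(x + (-45 + (-21 - 1*(-39))))**2 = (6 + (-45 + (-21 - 1*(-39))))**2 = (6 + (-45 + (-21 + 39)))**2 = (6 + (-45 + 18))**2 = (6 - 27)**2 = (-21)**2 = 441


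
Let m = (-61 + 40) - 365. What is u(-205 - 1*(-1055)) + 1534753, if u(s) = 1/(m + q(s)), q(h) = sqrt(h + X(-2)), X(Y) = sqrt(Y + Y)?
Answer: (592414657 - 1534753*sqrt(850 + 2*I))/(386 - sqrt(2)*sqrt(425 + I)) ≈ 1.5348e+6 - 2.3842e-7*I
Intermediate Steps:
X(Y) = sqrt(2)*sqrt(Y) (X(Y) = sqrt(2*Y) = sqrt(2)*sqrt(Y))
q(h) = sqrt(h + 2*I) (q(h) = sqrt(h + sqrt(2)*sqrt(-2)) = sqrt(h + sqrt(2)*(I*sqrt(2))) = sqrt(h + 2*I))
m = -386 (m = -21 - 365 = -386)
u(s) = 1/(-386 + sqrt(s + 2*I))
u(-205 - 1*(-1055)) + 1534753 = 1/(-386 + sqrt((-205 - 1*(-1055)) + 2*I)) + 1534753 = 1/(-386 + sqrt((-205 + 1055) + 2*I)) + 1534753 = 1/(-386 + sqrt(850 + 2*I)) + 1534753 = 1534753 + 1/(-386 + sqrt(850 + 2*I))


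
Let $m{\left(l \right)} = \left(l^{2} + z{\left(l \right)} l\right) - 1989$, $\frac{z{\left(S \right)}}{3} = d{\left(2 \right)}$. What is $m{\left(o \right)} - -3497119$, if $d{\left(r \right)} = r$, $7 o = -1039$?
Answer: $\frac{172297253}{49} \approx 3.5163 \cdot 10^{6}$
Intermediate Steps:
$o = - \frac{1039}{7}$ ($o = \frac{1}{7} \left(-1039\right) = - \frac{1039}{7} \approx -148.43$)
$z{\left(S \right)} = 6$ ($z{\left(S \right)} = 3 \cdot 2 = 6$)
$m{\left(l \right)} = -1989 + l^{2} + 6 l$ ($m{\left(l \right)} = \left(l^{2} + 6 l\right) - 1989 = -1989 + l^{2} + 6 l$)
$m{\left(o \right)} - -3497119 = \left(-1989 + \left(- \frac{1039}{7}\right)^{2} + 6 \left(- \frac{1039}{7}\right)\right) - -3497119 = \left(-1989 + \frac{1079521}{49} - \frac{6234}{7}\right) + 3497119 = \frac{938422}{49} + 3497119 = \frac{172297253}{49}$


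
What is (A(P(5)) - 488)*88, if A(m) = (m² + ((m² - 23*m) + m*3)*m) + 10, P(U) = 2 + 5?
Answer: -93808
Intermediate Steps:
P(U) = 7
A(m) = 10 + m² + m*(m² - 20*m) (A(m) = (m² + ((m² - 23*m) + 3*m)*m) + 10 = (m² + (m² - 20*m)*m) + 10 = (m² + m*(m² - 20*m)) + 10 = 10 + m² + m*(m² - 20*m))
(A(P(5)) - 488)*88 = ((10 + 7³ - 19*7²) - 488)*88 = ((10 + 343 - 19*49) - 488)*88 = ((10 + 343 - 931) - 488)*88 = (-578 - 488)*88 = -1066*88 = -93808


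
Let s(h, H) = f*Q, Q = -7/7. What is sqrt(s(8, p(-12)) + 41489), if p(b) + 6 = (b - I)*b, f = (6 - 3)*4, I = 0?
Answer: sqrt(41477) ≈ 203.66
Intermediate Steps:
Q = -1 (Q = -7*1/7 = -1)
f = 12 (f = 3*4 = 12)
p(b) = -6 + b**2 (p(b) = -6 + (b - 1*0)*b = -6 + (b + 0)*b = -6 + b*b = -6 + b**2)
s(h, H) = -12 (s(h, H) = 12*(-1) = -12)
sqrt(s(8, p(-12)) + 41489) = sqrt(-12 + 41489) = sqrt(41477)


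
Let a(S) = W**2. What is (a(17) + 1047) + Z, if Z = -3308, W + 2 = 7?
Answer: -2236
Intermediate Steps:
W = 5 (W = -2 + 7 = 5)
a(S) = 25 (a(S) = 5**2 = 25)
(a(17) + 1047) + Z = (25 + 1047) - 3308 = 1072 - 3308 = -2236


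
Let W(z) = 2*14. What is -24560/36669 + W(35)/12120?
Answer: -8240013/12345230 ≈ -0.66747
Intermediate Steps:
W(z) = 28
-24560/36669 + W(35)/12120 = -24560/36669 + 28/12120 = -24560*1/36669 + 28*(1/12120) = -24560/36669 + 7/3030 = -8240013/12345230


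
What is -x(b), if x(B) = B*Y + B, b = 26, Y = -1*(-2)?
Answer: -78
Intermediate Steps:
Y = 2
x(B) = 3*B (x(B) = B*2 + B = 2*B + B = 3*B)
-x(b) = -3*26 = -1*78 = -78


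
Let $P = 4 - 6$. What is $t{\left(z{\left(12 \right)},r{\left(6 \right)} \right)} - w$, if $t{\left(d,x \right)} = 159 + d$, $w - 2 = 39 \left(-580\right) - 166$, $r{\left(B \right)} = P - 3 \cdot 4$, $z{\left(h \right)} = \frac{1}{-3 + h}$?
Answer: $\frac{206488}{9} \approx 22943.0$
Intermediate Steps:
$P = -2$ ($P = 4 - 6 = -2$)
$r{\left(B \right)} = -14$ ($r{\left(B \right)} = -2 - 3 \cdot 4 = -2 - 12 = -14$)
$w = -22784$ ($w = 2 + \left(39 \left(-580\right) - 166\right) = 2 - 22786 = -22784$)
$t{\left(z{\left(12 \right)},r{\left(6 \right)} \right)} - w = \left(159 + \frac{1}{-3 + 12}\right) - -22784 = \left(159 + \frac{1}{9}\right) + 22784 = \frac{1432}{9} + 22784 = \frac{206488}{9}$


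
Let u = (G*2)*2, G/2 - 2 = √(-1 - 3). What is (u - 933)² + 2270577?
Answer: 3111210 - 29344*I ≈ 3.1112e+6 - 29344.0*I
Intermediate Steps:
G = 4 + 4*I (G = 4 + 2*√(-1 - 3) = 4 + 2*√(-4) = 4 + 2*(2*I) = 4 + 4*I ≈ 4.0 + 4.0*I)
u = 16 + 16*I (u = ((4 + 4*I)*2)*2 = (8 + 8*I)*2 = 16 + 16*I ≈ 16.0 + 16.0*I)
(u - 933)² + 2270577 = ((16 + 16*I) - 933)² + 2270577 = (-917 + 16*I)² + 2270577 = 2270577 + (-917 + 16*I)²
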